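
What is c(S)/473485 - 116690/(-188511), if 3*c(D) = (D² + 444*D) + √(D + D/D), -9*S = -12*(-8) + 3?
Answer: 54951672019/89257130835 + I*√10/1420455 ≈ 0.61566 + 2.2262e-6*I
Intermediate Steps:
S = -11 (S = -(-12*(-8) + 3)/9 = -(96 + 3)/9 = -⅑*99 = -11)
c(D) = 148*D + D²/3 + √(1 + D)/3 (c(D) = ((D² + 444*D) + √(D + D/D))/3 = ((D² + 444*D) + √(D + 1))/3 = ((D² + 444*D) + √(1 + D))/3 = (D² + √(1 + D) + 444*D)/3 = 148*D + D²/3 + √(1 + D)/3)
c(S)/473485 - 116690/(-188511) = (148*(-11) + (⅓)*(-11)² + √(1 - 11)/3)/473485 - 116690/(-188511) = (-1628 + (⅓)*121 + √(-10)/3)*(1/473485) - 116690*(-1/188511) = (-1628 + 121/3 + (I*√10)/3)*(1/473485) + 116690/188511 = (-1628 + 121/3 + I*√10/3)*(1/473485) + 116690/188511 = (-4763/3 + I*√10/3)*(1/473485) + 116690/188511 = (-4763/1420455 + I*√10/1420455) + 116690/188511 = 54951672019/89257130835 + I*√10/1420455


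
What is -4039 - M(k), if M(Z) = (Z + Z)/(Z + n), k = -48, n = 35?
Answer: -52603/13 ≈ -4046.4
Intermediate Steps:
M(Z) = 2*Z/(35 + Z) (M(Z) = (Z + Z)/(Z + 35) = (2*Z)/(35 + Z) = 2*Z/(35 + Z))
-4039 - M(k) = -4039 - 2*(-48)/(35 - 48) = -4039 - 2*(-48)/(-13) = -4039 - 2*(-48)*(-1)/13 = -4039 - 1*96/13 = -4039 - 96/13 = -52603/13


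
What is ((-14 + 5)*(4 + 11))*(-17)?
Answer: 2295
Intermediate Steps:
((-14 + 5)*(4 + 11))*(-17) = -9*15*(-17) = -135*(-17) = 2295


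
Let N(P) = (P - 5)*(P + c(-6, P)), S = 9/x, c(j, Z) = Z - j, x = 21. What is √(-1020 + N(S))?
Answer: 18*I*√159/7 ≈ 32.424*I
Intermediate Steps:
S = 3/7 (S = 9/21 = 9*(1/21) = 3/7 ≈ 0.42857)
N(P) = (-5 + P)*(6 + 2*P) (N(P) = (P - 5)*(P + (P - 1*(-6))) = (-5 + P)*(P + (P + 6)) = (-5 + P)*(P + (6 + P)) = (-5 + P)*(6 + 2*P))
√(-1020 + N(S)) = √(-1020 + (-30 - 4*3/7 + 2*(3/7)²)) = √(-1020 + (-30 - 12/7 + 2*(9/49))) = √(-1020 + (-30 - 12/7 + 18/49)) = √(-1020 - 1536/49) = √(-51516/49) = 18*I*√159/7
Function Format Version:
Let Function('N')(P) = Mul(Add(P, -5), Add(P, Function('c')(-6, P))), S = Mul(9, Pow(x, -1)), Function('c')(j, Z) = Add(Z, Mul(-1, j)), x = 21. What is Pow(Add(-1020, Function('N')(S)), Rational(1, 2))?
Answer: Mul(Rational(18, 7), I, Pow(159, Rational(1, 2))) ≈ Mul(32.424, I)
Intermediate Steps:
S = Rational(3, 7) (S = Mul(9, Pow(21, -1)) = Mul(9, Rational(1, 21)) = Rational(3, 7) ≈ 0.42857)
Function('N')(P) = Mul(Add(-5, P), Add(6, Mul(2, P))) (Function('N')(P) = Mul(Add(P, -5), Add(P, Add(P, Mul(-1, -6)))) = Mul(Add(-5, P), Add(P, Add(P, 6))) = Mul(Add(-5, P), Add(P, Add(6, P))) = Mul(Add(-5, P), Add(6, Mul(2, P))))
Pow(Add(-1020, Function('N')(S)), Rational(1, 2)) = Pow(Add(-1020, Add(-30, Mul(-4, Rational(3, 7)), Mul(2, Pow(Rational(3, 7), 2)))), Rational(1, 2)) = Pow(Add(-1020, Add(-30, Rational(-12, 7), Mul(2, Rational(9, 49)))), Rational(1, 2)) = Pow(Add(-1020, Add(-30, Rational(-12, 7), Rational(18, 49))), Rational(1, 2)) = Pow(Add(-1020, Rational(-1536, 49)), Rational(1, 2)) = Pow(Rational(-51516, 49), Rational(1, 2)) = Mul(Rational(18, 7), I, Pow(159, Rational(1, 2)))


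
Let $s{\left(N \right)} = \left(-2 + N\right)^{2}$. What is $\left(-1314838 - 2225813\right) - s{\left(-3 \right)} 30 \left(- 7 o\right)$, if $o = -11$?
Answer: $-3598401$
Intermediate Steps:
$\left(-1314838 - 2225813\right) - s{\left(-3 \right)} 30 \left(- 7 o\right) = \left(-1314838 - 2225813\right) - \left(-2 - 3\right)^{2} \cdot 30 \left(\left(-7\right) \left(-11\right)\right) = \left(-1314838 - 2225813\right) - \left(-5\right)^{2} \cdot 30 \cdot 77 = -3540651 - 25 \cdot 30 \cdot 77 = -3540651 - 750 \cdot 77 = -3540651 - 57750 = -3598401$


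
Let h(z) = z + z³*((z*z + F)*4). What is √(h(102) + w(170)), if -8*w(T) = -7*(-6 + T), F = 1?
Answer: √176669908822/2 ≈ 2.1016e+5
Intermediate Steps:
w(T) = -21/4 + 7*T/8 (w(T) = -(-7)*(-6 + T)/8 = -(42 - 7*T)/8 = -21/4 + 7*T/8)
h(z) = z + z³*(4 + 4*z²) (h(z) = z + z³*((z*z + 1)*4) = z + z³*((z² + 1)*4) = z + z³*((1 + z²)*4) = z + z³*(4 + 4*z²))
√(h(102) + w(170)) = √((102 + 4*102³ + 4*102⁵) + (-21/4 + (7/8)*170)) = √((102 + 4*1061208 + 4*11040808032) + (-21/4 + 595/4)) = √((102 + 4244832 + 44163232128) + 287/2) = √(44167477062 + 287/2) = √(88334954411/2) = √176669908822/2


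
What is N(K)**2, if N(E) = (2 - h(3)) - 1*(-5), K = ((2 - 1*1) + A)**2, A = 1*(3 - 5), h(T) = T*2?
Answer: 1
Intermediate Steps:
h(T) = 2*T
A = -2 (A = 1*(-2) = -2)
K = 1 (K = ((2 - 1*1) - 2)**2 = ((2 - 1) - 2)**2 = (1 - 2)**2 = (-1)**2 = 1)
N(E) = 1 (N(E) = (2 - 2*3) - 1*(-5) = (2 - 1*6) + 5 = (2 - 6) + 5 = -4 + 5 = 1)
N(K)**2 = 1**2 = 1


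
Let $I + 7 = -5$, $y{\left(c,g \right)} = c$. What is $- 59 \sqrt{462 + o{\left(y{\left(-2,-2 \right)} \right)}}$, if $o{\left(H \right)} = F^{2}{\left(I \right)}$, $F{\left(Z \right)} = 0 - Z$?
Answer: $- 59 \sqrt{606} \approx -1452.4$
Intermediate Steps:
$I = -12$ ($I = -7 - 5 = -12$)
$F{\left(Z \right)} = - Z$
$o{\left(H \right)} = 144$ ($o{\left(H \right)} = \left(\left(-1\right) \left(-12\right)\right)^{2} = 12^{2} = 144$)
$- 59 \sqrt{462 + o{\left(y{\left(-2,-2 \right)} \right)}} = - 59 \sqrt{462 + 144} = - 59 \sqrt{606}$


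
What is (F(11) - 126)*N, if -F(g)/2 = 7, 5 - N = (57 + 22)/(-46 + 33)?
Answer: -20160/13 ≈ -1550.8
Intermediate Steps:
N = 144/13 (N = 5 - (57 + 22)/(-46 + 33) = 5 - 79/(-13) = 5 - 79*(-1)/13 = 5 - 1*(-79/13) = 5 + 79/13 = 144/13 ≈ 11.077)
F(g) = -14 (F(g) = -2*7 = -14)
(F(11) - 126)*N = (-14 - 126)*(144/13) = -140*144/13 = -20160/13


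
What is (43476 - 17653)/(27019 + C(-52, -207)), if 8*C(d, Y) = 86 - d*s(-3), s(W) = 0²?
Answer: 103292/108119 ≈ 0.95535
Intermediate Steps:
s(W) = 0
C(d, Y) = 43/4 (C(d, Y) = (86 - d*0)/8 = (86 - 1*0)/8 = (86 + 0)/8 = (⅛)*86 = 43/4)
(43476 - 17653)/(27019 + C(-52, -207)) = (43476 - 17653)/(27019 + 43/4) = 25823/(108119/4) = 25823*(4/108119) = 103292/108119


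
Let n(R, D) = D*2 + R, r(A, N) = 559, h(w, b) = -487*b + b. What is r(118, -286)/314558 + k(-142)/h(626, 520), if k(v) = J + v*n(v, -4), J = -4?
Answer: -409847293/4968443610 ≈ -0.082490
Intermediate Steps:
h(w, b) = -486*b
n(R, D) = R + 2*D (n(R, D) = 2*D + R = R + 2*D)
k(v) = -4 + v*(-8 + v) (k(v) = -4 + v*(v + 2*(-4)) = -4 + v*(v - 8) = -4 + v*(-8 + v))
r(118, -286)/314558 + k(-142)/h(626, 520) = 559/314558 + (-4 - 142*(-8 - 142))/((-486*520)) = 559*(1/314558) + (-4 - 142*(-150))/(-252720) = 559/314558 + (-4 + 21300)*(-1/252720) = 559/314558 + 21296*(-1/252720) = 559/314558 - 1331/15795 = -409847293/4968443610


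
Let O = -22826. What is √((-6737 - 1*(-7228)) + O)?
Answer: I*√22335 ≈ 149.45*I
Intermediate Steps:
√((-6737 - 1*(-7228)) + O) = √((-6737 - 1*(-7228)) - 22826) = √((-6737 + 7228) - 22826) = √(491 - 22826) = √(-22335) = I*√22335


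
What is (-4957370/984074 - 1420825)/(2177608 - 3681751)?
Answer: 699100949210/740094009291 ≈ 0.94461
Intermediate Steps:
(-4957370/984074 - 1420825)/(2177608 - 3681751) = (-4957370*1/984074 - 1420825)/(-1504143) = (-2478685/492037 - 1420825)*(-1/1504143) = -699100949210/492037*(-1/1504143) = 699100949210/740094009291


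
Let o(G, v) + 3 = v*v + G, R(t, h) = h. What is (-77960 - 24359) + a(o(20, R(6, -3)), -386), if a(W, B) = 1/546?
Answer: -55866173/546 ≈ -1.0232e+5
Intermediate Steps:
o(G, v) = -3 + G + v² (o(G, v) = -3 + (v*v + G) = -3 + (v² + G) = -3 + (G + v²) = -3 + G + v²)
a(W, B) = 1/546
(-77960 - 24359) + a(o(20, R(6, -3)), -386) = (-77960 - 24359) + 1/546 = -102319 + 1/546 = -55866173/546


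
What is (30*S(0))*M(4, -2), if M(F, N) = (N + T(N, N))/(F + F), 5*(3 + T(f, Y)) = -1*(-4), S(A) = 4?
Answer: -63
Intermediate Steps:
T(f, Y) = -11/5 (T(f, Y) = -3 + (-1*(-4))/5 = -3 + (⅕)*4 = -3 + ⅘ = -11/5)
M(F, N) = (-11/5 + N)/(2*F) (M(F, N) = (N - 11/5)/(F + F) = (-11/5 + N)/((2*F)) = (-11/5 + N)*(1/(2*F)) = (-11/5 + N)/(2*F))
(30*S(0))*M(4, -2) = (30*4)*((⅒)*(-11 + 5*(-2))/4) = 120*((⅒)*(¼)*(-11 - 10)) = 120*((⅒)*(¼)*(-21)) = 120*(-21/40) = -63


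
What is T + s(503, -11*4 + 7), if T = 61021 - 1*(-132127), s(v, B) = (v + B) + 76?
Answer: 193690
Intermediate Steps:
s(v, B) = 76 + B + v (s(v, B) = (B + v) + 76 = 76 + B + v)
T = 193148 (T = 61021 + 132127 = 193148)
T + s(503, -11*4 + 7) = 193148 + (76 + (-11*4 + 7) + 503) = 193148 + (76 + (-44 + 7) + 503) = 193148 + (76 - 37 + 503) = 193148 + 542 = 193690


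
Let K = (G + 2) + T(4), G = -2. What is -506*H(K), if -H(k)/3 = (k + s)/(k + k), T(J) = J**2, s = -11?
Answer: 3795/16 ≈ 237.19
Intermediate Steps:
K = 16 (K = (-2 + 2) + 4**2 = 0 + 16 = 16)
H(k) = -3*(-11 + k)/(2*k) (H(k) = -3*(k - 11)/(k + k) = -3*(-11 + k)/(2*k))
-506*H(K) = -759*(11 - 1*16)/16 = -759*(11 - 16)/16 = -759*(-5)/16 = -506*(-15/32) = 3795/16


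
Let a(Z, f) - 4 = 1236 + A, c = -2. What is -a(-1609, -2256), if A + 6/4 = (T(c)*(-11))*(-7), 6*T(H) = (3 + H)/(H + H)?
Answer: -29647/24 ≈ -1235.3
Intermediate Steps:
T(H) = (3 + H)/(12*H) (T(H) = ((3 + H)/(H + H))/6 = ((3 + H)/((2*H)))/6 = ((3 + H)*(1/(2*H)))/6 = ((3 + H)/(2*H))/6 = (3 + H)/(12*H))
A = -113/24 (A = -3/2 + (((1/12)*(3 - 2)/(-2))*(-11))*(-7) = -3/2 + (((1/12)*(-1/2)*1)*(-11))*(-7) = -3/2 - 1/24*(-11)*(-7) = -3/2 + (11/24)*(-7) = -3/2 - 77/24 = -113/24 ≈ -4.7083)
a(Z, f) = 29647/24 (a(Z, f) = 4 + (1236 - 113/24) = 4 + 29551/24 = 29647/24)
-a(-1609, -2256) = -1*29647/24 = -29647/24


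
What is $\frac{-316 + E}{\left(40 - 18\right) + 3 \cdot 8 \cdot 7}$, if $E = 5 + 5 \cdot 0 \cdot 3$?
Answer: $- \frac{311}{190} \approx -1.6368$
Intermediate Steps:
$E = 5$ ($E = 5 + 5 \cdot 0 = 5 + 0 = 5$)
$\frac{-316 + E}{\left(40 - 18\right) + 3 \cdot 8 \cdot 7} = \frac{-316 + 5}{\left(40 - 18\right) + 3 \cdot 8 \cdot 7} = - \frac{311}{\left(40 - 18\right) + 24 \cdot 7} = - \frac{311}{22 + 168} = - \frac{311}{190}$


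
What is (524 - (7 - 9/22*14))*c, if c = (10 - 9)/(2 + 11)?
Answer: 5750/143 ≈ 40.210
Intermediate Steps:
c = 1/13 ≈ 0.076923
(524 - (7 - 9/22*14))*c = (524 - (7 - 9/22*14))*(1/13) = (524 - (7 - 63/11))*(1/13) = (524 - 1*14/11)*(1/13) = (524 - 14/11)*(1/13) = (5750/11)*(1/13) = 5750/143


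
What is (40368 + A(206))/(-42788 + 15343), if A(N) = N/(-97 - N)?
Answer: -12231298/8315835 ≈ -1.4708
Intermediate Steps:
(40368 + A(206))/(-42788 + 15343) = (40368 - 1*206/(97 + 206))/(-42788 + 15343) = (40368 - 1*206/303)/(-27445) = (40368 - 1*206*1/303)*(-1/27445) = (40368 - 206/303)*(-1/27445) = (12231298/303)*(-1/27445) = -12231298/8315835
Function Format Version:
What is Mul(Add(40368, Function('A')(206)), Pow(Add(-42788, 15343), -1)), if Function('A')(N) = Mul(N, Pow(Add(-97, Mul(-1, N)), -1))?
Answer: Rational(-12231298, 8315835) ≈ -1.4708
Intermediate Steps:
Mul(Add(40368, Function('A')(206)), Pow(Add(-42788, 15343), -1)) = Mul(Add(40368, Mul(-1, 206, Pow(Add(97, 206), -1))), Pow(Add(-42788, 15343), -1)) = Mul(Add(40368, Mul(-1, 206, Pow(303, -1))), Pow(-27445, -1)) = Mul(Add(40368, Mul(-1, 206, Rational(1, 303))), Rational(-1, 27445)) = Mul(Add(40368, Rational(-206, 303)), Rational(-1, 27445)) = Mul(Rational(12231298, 303), Rational(-1, 27445)) = Rational(-12231298, 8315835)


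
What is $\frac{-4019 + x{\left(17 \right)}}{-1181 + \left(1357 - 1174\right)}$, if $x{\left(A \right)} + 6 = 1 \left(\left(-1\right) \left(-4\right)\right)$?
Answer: $\frac{4021}{998} \approx 4.0291$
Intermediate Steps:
$x{\left(A \right)} = -2$ ($x{\left(A \right)} = -6 + 1 \left(\left(-1\right) \left(-4\right)\right) = -6 + 1 \cdot 4 = -6 + 4 = -2$)
$\frac{-4019 + x{\left(17 \right)}}{-1181 + \left(1357 - 1174\right)} = \frac{-4019 - 2}{-1181 + \left(1357 - 1174\right)} = - \frac{4021}{-1181 + \left(1357 - 1174\right)} = - \frac{4021}{-1181 + 183} = - \frac{4021}{-998} = \left(-4021\right) \left(- \frac{1}{998}\right) = \frac{4021}{998}$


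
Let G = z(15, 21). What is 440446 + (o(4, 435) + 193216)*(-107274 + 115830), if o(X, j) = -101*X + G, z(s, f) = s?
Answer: 1650268258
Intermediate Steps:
G = 15
o(X, j) = 15 - 101*X (o(X, j) = -101*X + 15 = 15 - 101*X)
440446 + (o(4, 435) + 193216)*(-107274 + 115830) = 440446 + ((15 - 101*4) + 193216)*(-107274 + 115830) = 440446 + ((15 - 404) + 193216)*8556 = 440446 + (-389 + 193216)*8556 = 440446 + 192827*8556 = 440446 + 1649827812 = 1650268258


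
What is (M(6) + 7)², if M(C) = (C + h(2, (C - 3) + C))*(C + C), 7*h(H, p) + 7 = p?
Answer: 332929/49 ≈ 6794.5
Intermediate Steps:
h(H, p) = -1 + p/7
M(C) = 2*C*(-10/7 + 9*C/7) (M(C) = (C + (-1 + ((C - 3) + C)/7))*(C + C) = (C + (-1 + ((-3 + C) + C)/7))*(2*C) = (C + (-1 + (-3 + 2*C)/7))*(2*C) = (C + (-1 + (-3/7 + 2*C/7)))*(2*C) = (C + (-10/7 + 2*C/7))*(2*C) = (-10/7 + 9*C/7)*(2*C) = 2*C*(-10/7 + 9*C/7))
(M(6) + 7)² = ((2/7)*6*(-10 + 9*6) + 7)² = ((2/7)*6*(-10 + 54) + 7)² = ((2/7)*6*44 + 7)² = (528/7 + 7)² = (577/7)² = 332929/49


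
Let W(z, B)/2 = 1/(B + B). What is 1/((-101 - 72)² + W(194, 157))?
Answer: 157/4698854 ≈ 3.3412e-5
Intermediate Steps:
W(z, B) = 1/B (W(z, B) = 2/(B + B) = 2/((2*B)) = 2*(1/(2*B)) = 1/B)
1/((-101 - 72)² + W(194, 157)) = 1/((-101 - 72)² + 1/157) = 1/((-173)² + 1/157) = 1/(29929 + 1/157) = 1/(4698854/157) = 157/4698854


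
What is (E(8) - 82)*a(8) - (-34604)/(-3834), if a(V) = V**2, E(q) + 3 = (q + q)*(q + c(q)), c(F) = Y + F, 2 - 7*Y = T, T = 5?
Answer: 140847398/13419 ≈ 10496.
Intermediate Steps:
Y = -3/7 (Y = 2/7 - 1/7*5 = 2/7 - 5/7 = -3/7 ≈ -0.42857)
c(F) = -3/7 + F
E(q) = -3 + 2*q*(-3/7 + 2*q) (E(q) = -3 + (q + q)*(q + (-3/7 + q)) = -3 + (2*q)*(-3/7 + 2*q) = -3 + 2*q*(-3/7 + 2*q))
(E(8) - 82)*a(8) - (-34604)/(-3834) = ((-3 + 4*8**2 - 6/7*8) - 82)*8**2 - (-34604)/(-3834) = ((-3 + 4*64 - 48/7) - 82)*64 - (-34604)*(-1)/3834 = ((-3 + 256 - 48/7) - 82)*64 - 1*17302/1917 = (1723/7 - 82)*64 - 17302/1917 = (1149/7)*64 - 17302/1917 = 73536/7 - 17302/1917 = 140847398/13419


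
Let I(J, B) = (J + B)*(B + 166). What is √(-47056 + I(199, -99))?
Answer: 6*I*√1121 ≈ 200.89*I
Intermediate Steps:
I(J, B) = (166 + B)*(B + J) (I(J, B) = (B + J)*(166 + B) = (166 + B)*(B + J))
√(-47056 + I(199, -99)) = √(-47056 + ((-99)² + 166*(-99) + 166*199 - 99*199)) = √(-47056 + (9801 - 16434 + 33034 - 19701)) = √(-47056 + 6700) = √(-40356) = 6*I*√1121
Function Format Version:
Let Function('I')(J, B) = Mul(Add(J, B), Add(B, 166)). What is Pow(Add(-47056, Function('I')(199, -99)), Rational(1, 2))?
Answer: Mul(6, I, Pow(1121, Rational(1, 2))) ≈ Mul(200.89, I)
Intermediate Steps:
Function('I')(J, B) = Mul(Add(166, B), Add(B, J)) (Function('I')(J, B) = Mul(Add(B, J), Add(166, B)) = Mul(Add(166, B), Add(B, J)))
Pow(Add(-47056, Function('I')(199, -99)), Rational(1, 2)) = Pow(Add(-47056, Add(Pow(-99, 2), Mul(166, -99), Mul(166, 199), Mul(-99, 199))), Rational(1, 2)) = Pow(Add(-47056, Add(9801, -16434, 33034, -19701)), Rational(1, 2)) = Pow(Add(-47056, 6700), Rational(1, 2)) = Pow(-40356, Rational(1, 2)) = Mul(6, I, Pow(1121, Rational(1, 2)))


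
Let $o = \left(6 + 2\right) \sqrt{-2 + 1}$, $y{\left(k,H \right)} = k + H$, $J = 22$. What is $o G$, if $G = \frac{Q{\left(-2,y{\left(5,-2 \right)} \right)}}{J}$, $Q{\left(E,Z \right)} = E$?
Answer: $- \frac{8 i}{11} \approx - 0.72727 i$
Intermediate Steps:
$y{\left(k,H \right)} = H + k$
$o = 8 i$ ($o = 8 \sqrt{-1} = 8 i \approx 8.0 i$)
$G = - \frac{1}{11}$ ($G = - \frac{2}{22} = \left(-2\right) \frac{1}{22} = - \frac{1}{11} \approx -0.090909$)
$o G = 8 i \left(- \frac{1}{11}\right) = - \frac{8 i}{11}$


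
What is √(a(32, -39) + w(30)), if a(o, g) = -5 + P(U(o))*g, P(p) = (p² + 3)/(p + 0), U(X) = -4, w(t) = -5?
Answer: √701/2 ≈ 13.238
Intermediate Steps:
P(p) = (3 + p²)/p
a(o, g) = -5 - 19*g/4 (a(o, g) = -5 + (-4 + 3/(-4))*g = -5 + (-4 + 3*(-¼))*g = -5 + (-4 - ¾)*g = -5 - 19*g/4)
√(a(32, -39) + w(30)) = √((-5 - 19/4*(-39)) - 5) = √((-5 + 741/4) - 5) = √(721/4 - 5) = √(701/4) = √701/2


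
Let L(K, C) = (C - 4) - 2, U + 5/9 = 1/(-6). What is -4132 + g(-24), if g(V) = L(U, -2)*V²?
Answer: -8740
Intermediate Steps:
U = -13/18 (U = -5/9 + 1/(-6) = -5/9 - ⅙ = -13/18 ≈ -0.72222)
L(K, C) = -6 + C (L(K, C) = (-4 + C) - 2 = -6 + C)
g(V) = -8*V² (g(V) = (-6 - 2)*V² = -8*V²)
-4132 + g(-24) = -4132 - 8*(-24)² = -4132 - 8*576 = -4132 - 4608 = -8740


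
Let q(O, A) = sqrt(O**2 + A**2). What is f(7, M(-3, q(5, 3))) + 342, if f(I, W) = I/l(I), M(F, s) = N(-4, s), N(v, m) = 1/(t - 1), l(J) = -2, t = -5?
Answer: 677/2 ≈ 338.50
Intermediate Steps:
N(v, m) = -1/6 (N(v, m) = 1/(-5 - 1) = 1/(-6) = -1/6)
q(O, A) = sqrt(A**2 + O**2)
M(F, s) = -1/6
f(I, W) = -I/2 (f(I, W) = I/(-2) = I*(-1/2) = -I/2)
f(7, M(-3, q(5, 3))) + 342 = -1/2*7 + 342 = -7/2 + 342 = 677/2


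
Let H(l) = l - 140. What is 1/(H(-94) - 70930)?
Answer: -1/71164 ≈ -1.4052e-5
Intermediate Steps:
H(l) = -140 + l
1/(H(-94) - 70930) = 1/((-140 - 94) - 70930) = 1/(-234 - 70930) = 1/(-71164) = -1/71164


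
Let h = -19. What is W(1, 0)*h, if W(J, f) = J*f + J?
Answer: -19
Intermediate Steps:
W(J, f) = J + J*f
W(1, 0)*h = (1*(1 + 0))*(-19) = (1*1)*(-19) = 1*(-19) = -19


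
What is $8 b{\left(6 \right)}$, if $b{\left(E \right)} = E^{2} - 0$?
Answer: $288$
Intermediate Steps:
$b{\left(E \right)} = E^{2}$ ($b{\left(E \right)} = E^{2} + 0 = E^{2}$)
$8 b{\left(6 \right)} = 8 \cdot 6^{2} = 8 \cdot 36 = 288$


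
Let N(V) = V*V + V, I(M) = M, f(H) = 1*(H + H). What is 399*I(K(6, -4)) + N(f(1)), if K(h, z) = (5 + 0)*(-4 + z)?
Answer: -15954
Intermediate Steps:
K(h, z) = -20 + 5*z (K(h, z) = 5*(-4 + z) = -20 + 5*z)
f(H) = 2*H (f(H) = 1*(2*H) = 2*H)
N(V) = V + V² (N(V) = V² + V = V + V²)
399*I(K(6, -4)) + N(f(1)) = 399*(-20 + 5*(-4)) + (2*1)*(1 + 2*1) = 399*(-20 - 20) + 2*(1 + 2) = 399*(-40) + 2*3 = -15960 + 6 = -15954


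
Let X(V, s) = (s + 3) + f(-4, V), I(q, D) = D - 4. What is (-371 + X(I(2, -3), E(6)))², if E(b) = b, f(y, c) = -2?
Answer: 132496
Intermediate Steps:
I(q, D) = -4 + D
X(V, s) = 1 + s (X(V, s) = (s + 3) - 2 = (3 + s) - 2 = 1 + s)
(-371 + X(I(2, -3), E(6)))² = (-371 + (1 + 6))² = (-371 + 7)² = (-364)² = 132496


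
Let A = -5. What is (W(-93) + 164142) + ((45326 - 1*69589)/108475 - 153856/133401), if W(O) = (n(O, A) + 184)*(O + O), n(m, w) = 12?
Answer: 1847682487090787/14470673475 ≈ 1.2768e+5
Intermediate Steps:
W(O) = 392*O (W(O) = (12 + 184)*(O + O) = 196*(2*O) = 392*O)
(W(-93) + 164142) + ((45326 - 1*69589)/108475 - 153856/133401) = (392*(-93) + 164142) + ((45326 - 1*69589)/108475 - 153856/133401) = (-36456 + 164142) + ((45326 - 69589)*(1/108475) - 153856*1/133401) = 127686 + (-24263*1/108475 - 153856/133401) = 127686 + (-24263/108475 - 153856/133401) = 127686 - 19926238063/14470673475 = 1847682487090787/14470673475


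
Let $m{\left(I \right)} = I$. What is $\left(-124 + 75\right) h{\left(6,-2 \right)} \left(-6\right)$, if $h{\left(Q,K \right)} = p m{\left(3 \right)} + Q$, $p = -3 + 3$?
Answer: $1764$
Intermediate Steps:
$p = 0$
$h{\left(Q,K \right)} = Q$ ($h{\left(Q,K \right)} = 0 \cdot 3 + Q = 0 + Q = Q$)
$\left(-124 + 75\right) h{\left(6,-2 \right)} \left(-6\right) = \left(-124 + 75\right) 6 \left(-6\right) = \left(-49\right) \left(-36\right) = 1764$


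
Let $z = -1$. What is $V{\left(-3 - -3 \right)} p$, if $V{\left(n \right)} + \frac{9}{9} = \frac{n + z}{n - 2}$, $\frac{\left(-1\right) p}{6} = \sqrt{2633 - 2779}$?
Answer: $3 i \sqrt{146} \approx 36.249 i$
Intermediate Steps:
$p = - 6 i \sqrt{146}$ ($p = - 6 \sqrt{2633 - 2779} = - 6 \sqrt{-146} = - 6 i \sqrt{146} \approx - 72.498 i$)
$V{\left(n \right)} = -1 + \frac{-1 + n}{-2 + n}$ ($V{\left(n \right)} = -1 + \frac{n - 1}{n - 2} = -1 + \frac{-1 + n}{-2 + n}$)
$V{\left(-3 - -3 \right)} p = \frac{\left(-6\right) i \sqrt{146}}{-2 - 0} = \frac{\left(-6\right) i \sqrt{146}}{-2 + \left(-3 + 3\right)} = \frac{\left(-6\right) i \sqrt{146}}{-2 + 0} = \frac{\left(-6\right) i \sqrt{146}}{-2} = - \frac{\left(-6\right) i \sqrt{146}}{2} = 3 i \sqrt{146}$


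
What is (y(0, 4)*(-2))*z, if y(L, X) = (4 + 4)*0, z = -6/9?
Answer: 0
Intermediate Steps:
z = -2/3 (z = -6*1/9 = -2/3 ≈ -0.66667)
y(L, X) = 0 (y(L, X) = 8*0 = 0)
(y(0, 4)*(-2))*z = (0*(-2))*(-2/3) = 0*(-2/3) = 0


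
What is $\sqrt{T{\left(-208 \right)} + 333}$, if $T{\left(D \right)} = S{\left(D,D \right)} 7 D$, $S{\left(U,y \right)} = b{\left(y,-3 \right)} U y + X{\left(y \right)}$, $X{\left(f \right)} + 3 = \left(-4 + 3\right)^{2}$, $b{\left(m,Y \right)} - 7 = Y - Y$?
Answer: $i \sqrt{440943443} \approx 20999.0 i$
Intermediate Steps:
$b{\left(m,Y \right)} = 7$ ($b{\left(m,Y \right)} = 7 + \left(Y - Y\right) = 7 + 0 = 7$)
$X{\left(f \right)} = -2$ ($X{\left(f \right)} = -3 + \left(-4 + 3\right)^{2} = -3 + \left(-1\right)^{2} = -3 + 1 = -2$)
$S{\left(U,y \right)} = -2 + 7 U y$ ($S{\left(U,y \right)} = 7 U y - 2 = -2 + 7 U y$)
$T{\left(D \right)} = D \left(-14 + 49 D^{2}\right)$ ($T{\left(D \right)} = \left(-2 + 7 D D\right) 7 D = \left(-2 + 7 D^{2}\right) 7 D = \left(-14 + 49 D^{2}\right) D = D \left(-14 + 49 D^{2}\right)$)
$\sqrt{T{\left(-208 \right)} + 333} = \sqrt{\left(\left(-14\right) \left(-208\right) + 49 \left(-208\right)^{3}\right) + 333} = \sqrt{\left(2912 + 49 \left(-8998912\right)\right) + 333} = \sqrt{\left(2912 - 440946688\right) + 333} = \sqrt{-440943776 + 333} = \sqrt{-440943443} = i \sqrt{440943443}$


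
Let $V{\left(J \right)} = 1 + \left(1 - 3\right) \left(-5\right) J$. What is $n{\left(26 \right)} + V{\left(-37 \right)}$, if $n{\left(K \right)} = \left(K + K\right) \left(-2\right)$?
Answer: $-473$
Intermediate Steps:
$V{\left(J \right)} = 1 + 10 J$ ($V{\left(J \right)} = 1 + \left(-2\right) \left(-5\right) J = 1 + 10 J$)
$n{\left(K \right)} = - 4 K$ ($n{\left(K \right)} = 2 K \left(-2\right) = - 4 K$)
$n{\left(26 \right)} + V{\left(-37 \right)} = \left(-4\right) 26 + \left(1 + 10 \left(-37\right)\right) = -104 + \left(1 - 370\right) = -104 - 369 = -473$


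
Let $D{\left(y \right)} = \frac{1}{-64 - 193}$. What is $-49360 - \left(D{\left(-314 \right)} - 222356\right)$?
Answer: $\frac{44459973}{257} \approx 1.73 \cdot 10^{5}$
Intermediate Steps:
$D{\left(y \right)} = - \frac{1}{257}$ ($D{\left(y \right)} = \frac{1}{-257} = - \frac{1}{257}$)
$-49360 - \left(D{\left(-314 \right)} - 222356\right) = -49360 - \left(- \frac{1}{257} - 222356\right) = -49360 - - \frac{57145493}{257} = -49360 + \frac{57145493}{257} = \frac{44459973}{257}$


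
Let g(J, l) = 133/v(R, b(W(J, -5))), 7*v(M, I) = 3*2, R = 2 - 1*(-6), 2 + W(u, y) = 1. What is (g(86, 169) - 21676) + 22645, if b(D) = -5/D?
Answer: 6745/6 ≈ 1124.2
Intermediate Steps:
W(u, y) = -1 (W(u, y) = -2 + 1 = -1)
R = 8 (R = 2 + 6 = 8)
v(M, I) = 6/7 (v(M, I) = (3*2)/7 = (1/7)*6 = 6/7)
g(J, l) = 931/6 (g(J, l) = 133/(6/7) = 133*(7/6) = 931/6)
(g(86, 169) - 21676) + 22645 = (931/6 - 21676) + 22645 = -129125/6 + 22645 = 6745/6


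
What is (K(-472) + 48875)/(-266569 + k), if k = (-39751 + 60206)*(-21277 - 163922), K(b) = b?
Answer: -48403/3788512114 ≈ -1.2776e-5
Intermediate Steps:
k = -3788245545 (k = 20455*(-185199) = -3788245545)
(K(-472) + 48875)/(-266569 + k) = (-472 + 48875)/(-266569 - 3788245545) = 48403/(-3788512114) = 48403*(-1/3788512114) = -48403/3788512114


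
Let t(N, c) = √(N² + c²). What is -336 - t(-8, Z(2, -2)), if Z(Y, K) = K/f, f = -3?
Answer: -336 - 2*√145/3 ≈ -344.03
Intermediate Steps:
Z(Y, K) = -K/3 (Z(Y, K) = K/(-3) = K*(-⅓) = -K/3)
-336 - t(-8, Z(2, -2)) = -336 - √((-8)² + (-⅓*(-2))²) = -336 - √(64 + (⅔)²) = -336 - √(64 + 4/9) = -336 - √(580/9) = -336 - 2*√145/3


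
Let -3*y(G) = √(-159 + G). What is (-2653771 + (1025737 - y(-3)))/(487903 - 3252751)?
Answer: 271339/460808 - I*√2/921616 ≈ 0.58883 - 1.5345e-6*I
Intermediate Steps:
y(G) = -√(-159 + G)/3
(-2653771 + (1025737 - y(-3)))/(487903 - 3252751) = (-2653771 + (1025737 - (-1)*√(-159 - 3)/3))/(487903 - 3252751) = (-2653771 + (1025737 - (-1)*√(-162)/3))/(-2764848) = (-2653771 + (1025737 - (-1)*9*I*√2/3))*(-1/2764848) = (-2653771 + (1025737 - (-3)*I*√2))*(-1/2764848) = (-2653771 + (1025737 + 3*I*√2))*(-1/2764848) = (-1628034 + 3*I*√2)*(-1/2764848) = 271339/460808 - I*√2/921616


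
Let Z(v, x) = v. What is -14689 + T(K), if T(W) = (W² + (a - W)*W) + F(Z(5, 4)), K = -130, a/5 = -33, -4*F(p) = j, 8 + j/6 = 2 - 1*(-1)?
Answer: 13537/2 ≈ 6768.5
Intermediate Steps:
j = -30 (j = -48 + 6*(2 - 1*(-1)) = -48 + 6*(2 + 1) = -48 + 6*3 = -48 + 18 = -30)
F(p) = 15/2 (F(p) = -¼*(-30) = 15/2)
a = -165 (a = 5*(-33) = -165)
T(W) = 15/2 + W² + W*(-165 - W) (T(W) = (W² + (-165 - W)*W) + 15/2 = (W² + W*(-165 - W)) + 15/2 = 15/2 + W² + W*(-165 - W))
-14689 + T(K) = -14689 + (15/2 - 165*(-130)) = -14689 + (15/2 + 21450) = -14689 + 42915/2 = 13537/2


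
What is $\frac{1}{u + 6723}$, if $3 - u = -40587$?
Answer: $\frac{1}{47313} \approx 2.1136 \cdot 10^{-5}$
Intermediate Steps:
$u = 40590$ ($u = 3 - -40587 = 3 + 40587 = 40590$)
$\frac{1}{u + 6723} = \frac{1}{40590 + 6723} = \frac{1}{47313}$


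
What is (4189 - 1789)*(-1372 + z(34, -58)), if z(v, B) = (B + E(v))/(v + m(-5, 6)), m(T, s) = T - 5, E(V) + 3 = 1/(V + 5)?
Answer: -128657000/39 ≈ -3.2989e+6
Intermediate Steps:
E(V) = -3 + 1/(5 + V) (E(V) = -3 + 1/(V + 5) = -3 + 1/(5 + V))
m(T, s) = -5 + T
z(v, B) = (B + (-14 - 3*v)/(5 + v))/(-10 + v) (z(v, B) = (B + (-14 - 3*v)/(5 + v))/(v + (-5 - 5)) = (B + (-14 - 3*v)/(5 + v))/(v - 10) = (B + (-14 - 3*v)/(5 + v))/(-10 + v))
(4189 - 1789)*(-1372 + z(34, -58)) = (4189 - 1789)*(-1372 + (-14 - 3*34 - 58*(5 + 34))/((-10 + 34)*(5 + 34))) = 2400*(-1372 + (-14 - 102 - 58*39)/(24*39)) = 2400*(-1372 + (1/24)*(1/39)*(-14 - 102 - 2262)) = 2400*(-1372 + (1/24)*(1/39)*(-2378)) = 2400*(-1372 - 1189/468) = 2400*(-643285/468) = -128657000/39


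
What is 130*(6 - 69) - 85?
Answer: -8275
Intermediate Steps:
130*(6 - 69) - 85 = 130*(-63) - 85 = -8190 - 85 = -8275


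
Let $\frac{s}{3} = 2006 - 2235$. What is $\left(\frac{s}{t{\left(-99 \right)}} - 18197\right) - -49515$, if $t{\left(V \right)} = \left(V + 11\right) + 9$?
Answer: $\frac{2474809}{79} \approx 31327.0$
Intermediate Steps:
$t{\left(V \right)} = 20 + V$ ($t{\left(V \right)} = \left(11 + V\right) + 9 = 20 + V$)
$s = -687$ ($s = 3 \left(2006 - 2235\right) = 3 \left(-229\right) = -687$)
$\left(\frac{s}{t{\left(-99 \right)}} - 18197\right) - -49515 = \left(- \frac{687}{20 - 99} - 18197\right) - -49515 = \left(- \frac{687}{-79} - 18197\right) + 49515 = \left(\left(-687\right) \left(- \frac{1}{79}\right) - 18197\right) + 49515 = \left(\frac{687}{79} - 18197\right) + 49515 = - \frac{1436876}{79} + 49515 = \frac{2474809}{79}$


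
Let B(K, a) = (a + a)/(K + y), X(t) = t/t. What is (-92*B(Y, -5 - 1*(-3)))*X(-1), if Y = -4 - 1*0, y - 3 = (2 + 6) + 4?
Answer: 368/11 ≈ 33.455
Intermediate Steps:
X(t) = 1
y = 15 (y = 3 + ((2 + 6) + 4) = 3 + (8 + 4) = 3 + 12 = 15)
Y = -4 (Y = -4 + 0 = -4)
B(K, a) = 2*a/(15 + K) (B(K, a) = (a + a)/(K + 15) = (2*a)/(15 + K) = 2*a/(15 + K))
(-92*B(Y, -5 - 1*(-3)))*X(-1) = -184*(-5 - 1*(-3))/(15 - 4)*1 = -184*(-5 + 3)/11*1 = -184*(-2)/11*1 = -92*(-4/11)*1 = (368/11)*1 = 368/11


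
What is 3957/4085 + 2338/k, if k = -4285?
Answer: 1481003/3500845 ≈ 0.42304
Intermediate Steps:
3957/4085 + 2338/k = 3957/4085 + 2338/(-4285) = 3957*(1/4085) + 2338*(-1/4285) = 3957/4085 - 2338/4285 = 1481003/3500845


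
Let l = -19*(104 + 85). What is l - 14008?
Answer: -17599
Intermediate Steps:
l = -3591 (l = -19*189 = -3591)
l - 14008 = -3591 - 14008 = -17599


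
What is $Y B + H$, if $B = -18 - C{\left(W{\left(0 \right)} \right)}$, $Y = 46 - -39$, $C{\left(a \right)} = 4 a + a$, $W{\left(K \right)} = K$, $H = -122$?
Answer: $-1652$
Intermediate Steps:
$C{\left(a \right)} = 5 a$
$Y = 85$ ($Y = 46 + 39 = 85$)
$B = -18$ ($B = -18 - 5 \cdot 0 = -18 - 0 = -18 + 0 = -18$)
$Y B + H = 85 \left(-18\right) - 122 = -1530 - 122 = -1652$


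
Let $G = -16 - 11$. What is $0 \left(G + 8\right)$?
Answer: $0$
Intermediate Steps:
$G = -27$ ($G = -16 - 11 = -27$)
$0 \left(G + 8\right) = 0 \left(-27 + 8\right) = 0 \left(-19\right) = 0$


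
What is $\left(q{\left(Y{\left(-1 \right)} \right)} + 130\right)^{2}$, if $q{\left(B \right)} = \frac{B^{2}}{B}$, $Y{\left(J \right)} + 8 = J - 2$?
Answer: $14161$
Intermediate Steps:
$Y{\left(J \right)} = -10 + J$ ($Y{\left(J \right)} = -8 + \left(J - 2\right) = -8 + \left(-2 + J\right) = -10 + J$)
$q{\left(B \right)} = B$
$\left(q{\left(Y{\left(-1 \right)} \right)} + 130\right)^{2} = \left(\left(-10 - 1\right) + 130\right)^{2} = \left(-11 + 130\right)^{2} = 119^{2} = 14161$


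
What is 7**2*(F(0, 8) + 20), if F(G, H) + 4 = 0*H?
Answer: 784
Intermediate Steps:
F(G, H) = -4 (F(G, H) = -4 + 0*H = -4 + 0 = -4)
7**2*(F(0, 8) + 20) = 7**2*(-4 + 20) = 49*16 = 784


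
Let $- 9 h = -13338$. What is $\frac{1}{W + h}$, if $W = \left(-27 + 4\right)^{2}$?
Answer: $\frac{1}{2011} \approx 0.00049726$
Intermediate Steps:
$h = 1482$ ($h = \left(- \frac{1}{9}\right) \left(-13338\right) = 1482$)
$W = 529$ ($W = \left(-23\right)^{2} = 529$)
$\frac{1}{W + h} = \frac{1}{529 + 1482} = \frac{1}{2011}$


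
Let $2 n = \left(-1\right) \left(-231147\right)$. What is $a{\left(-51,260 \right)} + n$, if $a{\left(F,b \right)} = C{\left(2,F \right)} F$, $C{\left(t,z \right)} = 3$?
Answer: $\frac{230841}{2} \approx 1.1542 \cdot 10^{5}$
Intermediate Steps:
$n = \frac{231147}{2}$ ($n = \frac{\left(-1\right) \left(-231147\right)}{2} = \frac{1}{2} \cdot 231147 = \frac{231147}{2} \approx 1.1557 \cdot 10^{5}$)
$a{\left(F,b \right)} = 3 F$
$a{\left(-51,260 \right)} + n = 3 \left(-51\right) + \frac{231147}{2} = -153 + \frac{231147}{2} = \frac{230841}{2}$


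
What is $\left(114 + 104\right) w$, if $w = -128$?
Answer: $-27904$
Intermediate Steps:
$\left(114 + 104\right) w = \left(114 + 104\right) \left(-128\right) = 218 \left(-128\right) = -27904$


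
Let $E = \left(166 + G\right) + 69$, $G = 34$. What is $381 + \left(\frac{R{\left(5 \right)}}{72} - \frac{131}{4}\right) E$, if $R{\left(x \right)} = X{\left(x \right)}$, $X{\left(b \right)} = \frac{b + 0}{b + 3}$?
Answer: $- \frac{4853615}{576} \approx -8426.4$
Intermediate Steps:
$X{\left(b \right)} = \frac{b}{3 + b}$
$R{\left(x \right)} = \frac{x}{3 + x}$
$E = 269$ ($E = \left(166 + 34\right) + 69 = 200 + 69 = 269$)
$381 + \left(\frac{R{\left(5 \right)}}{72} - \frac{131}{4}\right) E = 381 + \left(\frac{5 \frac{1}{3 + 5}}{72} - \frac{131}{4}\right) 269 = 381 + \left(\frac{5}{8} \cdot \frac{1}{72} - \frac{131}{4}\right) 269 = 381 + \left(\frac{5}{576} - \frac{131}{4}\right) 269 = 381 - \frac{5073071}{576} = - \frac{4853615}{576}$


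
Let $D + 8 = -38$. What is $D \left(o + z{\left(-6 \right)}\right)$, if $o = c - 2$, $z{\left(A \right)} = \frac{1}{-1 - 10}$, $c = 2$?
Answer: $\frac{46}{11} \approx 4.1818$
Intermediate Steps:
$D = -46$ ($D = -8 - 38 = -46$)
$z{\left(A \right)} = - \frac{1}{11}$ ($z{\left(A \right)} = \frac{1}{-11} = - \frac{1}{11}$)
$o = 0$ ($o = 2 - 2 = 0$)
$D \left(o + z{\left(-6 \right)}\right) = - 46 \left(0 - \frac{1}{11}\right) = \left(-46\right) \left(- \frac{1}{11}\right) = \frac{46}{11}$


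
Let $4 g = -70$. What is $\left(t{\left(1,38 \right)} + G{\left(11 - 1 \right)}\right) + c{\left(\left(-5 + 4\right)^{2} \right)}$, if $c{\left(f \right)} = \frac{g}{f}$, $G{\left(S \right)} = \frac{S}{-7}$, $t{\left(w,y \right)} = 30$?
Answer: $\frac{155}{14} \approx 11.071$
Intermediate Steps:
$G{\left(S \right)} = - \frac{S}{7}$ ($G{\left(S \right)} = S \left(- \frac{1}{7}\right) = - \frac{S}{7}$)
$g = - \frac{35}{2}$ ($g = \frac{1}{4} \left(-70\right) = - \frac{35}{2} \approx -17.5$)
$c{\left(f \right)} = - \frac{35}{2 f}$
$\left(t{\left(1,38 \right)} + G{\left(11 - 1 \right)}\right) + c{\left(\left(-5 + 4\right)^{2} \right)} = \left(30 - \frac{11 - 1}{7}\right) - \frac{35}{2 \left(-5 + 4\right)^{2}} = \left(30 - \frac{10}{7}\right) - \frac{35}{2 \left(-1\right)^{2}} = \left(30 - \frac{10}{7}\right) - \frac{35}{2 \cdot 1} = \frac{200}{7} - \frac{35}{2} = \frac{155}{14}$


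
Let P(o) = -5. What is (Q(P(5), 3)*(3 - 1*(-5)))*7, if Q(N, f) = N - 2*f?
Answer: -616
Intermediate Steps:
(Q(P(5), 3)*(3 - 1*(-5)))*7 = ((-5 - 2*3)*(3 - 1*(-5)))*7 = ((-5 - 6)*(3 + 5))*7 = -11*8*7 = -88*7 = -616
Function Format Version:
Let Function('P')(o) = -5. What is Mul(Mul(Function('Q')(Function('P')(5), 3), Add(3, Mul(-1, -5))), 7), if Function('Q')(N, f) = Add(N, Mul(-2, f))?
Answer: -616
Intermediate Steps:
Mul(Mul(Function('Q')(Function('P')(5), 3), Add(3, Mul(-1, -5))), 7) = Mul(Mul(Add(-5, Mul(-2, 3)), Add(3, Mul(-1, -5))), 7) = Mul(Mul(Add(-5, -6), Add(3, 5)), 7) = Mul(Mul(-11, 8), 7) = Mul(-88, 7) = -616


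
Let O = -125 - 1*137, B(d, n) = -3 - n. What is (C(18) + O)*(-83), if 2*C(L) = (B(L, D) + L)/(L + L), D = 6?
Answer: 173885/8 ≈ 21736.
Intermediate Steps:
C(L) = (-9 + L)/(4*L) (C(L) = (((-3 - 1*6) + L)/(L + L))/2 = (((-3 - 6) + L)/((2*L)))/2 = ((-9 + L)*(1/(2*L)))/2 = ((-9 + L)/(2*L))/2 = (-9 + L)/(4*L))
O = -262 (O = -125 - 137 = -262)
(C(18) + O)*(-83) = ((¼)*(-9 + 18)/18 - 262)*(-83) = ((¼)*(1/18)*9 - 262)*(-83) = (⅛ - 262)*(-83) = -2095/8*(-83) = 173885/8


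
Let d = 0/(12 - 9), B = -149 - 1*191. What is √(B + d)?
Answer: 2*I*√85 ≈ 18.439*I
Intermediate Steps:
B = -340 (B = -149 - 191 = -340)
d = 0 (d = 0/3 = 0*(⅓) = 0)
√(B + d) = √(-340 + 0) = √(-340) = 2*I*√85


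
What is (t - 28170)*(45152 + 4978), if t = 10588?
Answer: -881385660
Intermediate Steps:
(t - 28170)*(45152 + 4978) = (10588 - 28170)*(45152 + 4978) = -17582*50130 = -881385660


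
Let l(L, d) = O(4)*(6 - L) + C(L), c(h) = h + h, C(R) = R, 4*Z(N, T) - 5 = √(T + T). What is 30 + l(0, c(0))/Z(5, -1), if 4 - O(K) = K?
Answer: 30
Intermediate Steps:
O(K) = 4 - K
Z(N, T) = 5/4 + √2*√T/4 (Z(N, T) = 5/4 + √(T + T)/4 = 5/4 + √(2*T)/4 = 5/4 + (√2*√T)/4 = 5/4 + √2*√T/4)
c(h) = 2*h
l(L, d) = L (l(L, d) = (4 - 1*4)*(6 - L) + L = (4 - 4)*(6 - L) + L = 0*(6 - L) + L = 0 + L = L)
30 + l(0, c(0))/Z(5, -1) = 30 + 0/(5/4 + √2*√(-1)/4) = 30 + 0/(5/4 + √2*I/4) = 30 + 0/(5/4 + I*√2/4) = 30 + 0 = 30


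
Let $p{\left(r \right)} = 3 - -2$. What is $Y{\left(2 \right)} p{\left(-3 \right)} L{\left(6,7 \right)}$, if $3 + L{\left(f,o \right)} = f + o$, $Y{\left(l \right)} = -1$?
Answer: $-50$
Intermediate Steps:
$p{\left(r \right)} = 5$ ($p{\left(r \right)} = 3 + 2 = 5$)
$L{\left(f,o \right)} = -3 + f + o$ ($L{\left(f,o \right)} = -3 + \left(f + o\right) = -3 + f + o$)
$Y{\left(2 \right)} p{\left(-3 \right)} L{\left(6,7 \right)} = \left(-1\right) 5 \left(-3 + 6 + 7\right) = \left(-5\right) 10 = -50$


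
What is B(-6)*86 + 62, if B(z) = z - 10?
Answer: -1314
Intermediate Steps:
B(z) = -10 + z
B(-6)*86 + 62 = (-10 - 6)*86 + 62 = -16*86 + 62 = -1376 + 62 = -1314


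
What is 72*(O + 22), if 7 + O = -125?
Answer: -7920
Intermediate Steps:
O = -132 (O = -7 - 125 = -132)
72*(O + 22) = 72*(-132 + 22) = 72*(-110) = -7920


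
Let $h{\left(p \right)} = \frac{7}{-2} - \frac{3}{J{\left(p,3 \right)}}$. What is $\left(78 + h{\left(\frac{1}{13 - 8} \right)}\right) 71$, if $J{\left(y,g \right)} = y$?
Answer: $\frac{8449}{2} \approx 4224.5$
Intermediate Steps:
$h{\left(p \right)} = - \frac{7}{2} - \frac{3}{p}$ ($h{\left(p \right)} = \frac{7}{-2} - \frac{3}{p} = 7 \left(- \frac{1}{2}\right) - \frac{3}{p} = - \frac{7}{2} - \frac{3}{p}$)
$\left(78 + h{\left(\frac{1}{13 - 8} \right)}\right) 71 = \left(78 - \left(\frac{7}{2} + \frac{3}{\frac{1}{13 - 8}}\right)\right) 71 = \left(78 - \left(\frac{7}{2} + \frac{3}{\frac{1}{5}}\right)\right) 71 = \left(78 - \left(\frac{7}{2} + 3 \frac{1}{\frac{1}{5}}\right)\right) 71 = \left(78 - \frac{37}{2}\right) 71 = \frac{119}{2} \cdot 71 = \frac{8449}{2}$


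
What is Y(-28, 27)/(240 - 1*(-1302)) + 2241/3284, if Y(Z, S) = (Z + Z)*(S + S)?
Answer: -1079199/843988 ≈ -1.2787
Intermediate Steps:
Y(Z, S) = 4*S*Z (Y(Z, S) = (2*Z)*(2*S) = 4*S*Z)
Y(-28, 27)/(240 - 1*(-1302)) + 2241/3284 = (4*27*(-28))/(240 - 1*(-1302)) + 2241/3284 = -3024/(240 + 1302) + 2241*(1/3284) = -3024/1542 + 2241/3284 = -3024*1/1542 + 2241/3284 = -504/257 + 2241/3284 = -1079199/843988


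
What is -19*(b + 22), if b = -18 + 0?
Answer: -76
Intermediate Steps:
b = -18
-19*(b + 22) = -19*(-18 + 22) = -19*4 = -76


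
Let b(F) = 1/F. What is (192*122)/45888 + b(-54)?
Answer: 6349/12906 ≈ 0.49194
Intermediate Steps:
(192*122)/45888 + b(-54) = (192*122)/45888 + 1/(-54) = 23424*(1/45888) - 1/54 = 122/239 - 1/54 = 6349/12906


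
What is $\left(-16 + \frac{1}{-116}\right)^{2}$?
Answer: $\frac{3448449}{13456} \approx 256.28$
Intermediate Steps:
$\left(-16 + \frac{1}{-116}\right)^{2} = \left(-16 - \frac{1}{116}\right)^{2} = \left(- \frac{1857}{116}\right)^{2} = \frac{3448449}{13456}$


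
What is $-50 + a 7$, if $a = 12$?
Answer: $34$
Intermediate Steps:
$-50 + a 7 = -50 + 12 \cdot 7 = -50 + 84 = 34$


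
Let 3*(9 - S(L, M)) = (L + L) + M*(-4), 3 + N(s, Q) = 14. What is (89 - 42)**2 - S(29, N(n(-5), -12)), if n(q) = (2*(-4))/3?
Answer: 6614/3 ≈ 2204.7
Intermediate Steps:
n(q) = -8/3 (n(q) = -8*1/3 = -8/3)
N(s, Q) = 11 (N(s, Q) = -3 + 14 = 11)
S(L, M) = 9 - 2*L/3 + 4*M/3 (S(L, M) = 9 - ((L + L) + M*(-4))/3 = 9 - (2*L - 4*M)/3 = 9 - (-4*M + 2*L)/3 = 9 + (-2*L/3 + 4*M/3) = 9 - 2*L/3 + 4*M/3)
(89 - 42)**2 - S(29, N(n(-5), -12)) = (89 - 42)**2 - (9 - 2/3*29 + (4/3)*11) = 47**2 - (9 - 58/3 + 44/3) = 2209 - 1*13/3 = 2209 - 13/3 = 6614/3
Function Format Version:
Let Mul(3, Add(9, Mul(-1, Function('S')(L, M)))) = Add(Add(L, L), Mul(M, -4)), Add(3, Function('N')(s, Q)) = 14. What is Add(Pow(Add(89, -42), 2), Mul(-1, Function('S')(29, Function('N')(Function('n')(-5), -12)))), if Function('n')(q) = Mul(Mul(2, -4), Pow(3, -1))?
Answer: Rational(6614, 3) ≈ 2204.7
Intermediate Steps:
Function('n')(q) = Rational(-8, 3) (Function('n')(q) = Mul(-8, Rational(1, 3)) = Rational(-8, 3))
Function('N')(s, Q) = 11 (Function('N')(s, Q) = Add(-3, 14) = 11)
Function('S')(L, M) = Add(9, Mul(Rational(-2, 3), L), Mul(Rational(4, 3), M)) (Function('S')(L, M) = Add(9, Mul(Rational(-1, 3), Add(Add(L, L), Mul(M, -4)))) = Add(9, Mul(Rational(-1, 3), Add(Mul(2, L), Mul(-4, M)))) = Add(9, Mul(Rational(-1, 3), Add(Mul(-4, M), Mul(2, L)))) = Add(9, Add(Mul(Rational(-2, 3), L), Mul(Rational(4, 3), M))) = Add(9, Mul(Rational(-2, 3), L), Mul(Rational(4, 3), M)))
Add(Pow(Add(89, -42), 2), Mul(-1, Function('S')(29, Function('N')(Function('n')(-5), -12)))) = Add(Pow(Add(89, -42), 2), Mul(-1, Add(9, Mul(Rational(-2, 3), 29), Mul(Rational(4, 3), 11)))) = Add(Pow(47, 2), Mul(-1, Add(9, Rational(-58, 3), Rational(44, 3)))) = Add(2209, Mul(-1, Rational(13, 3))) = Add(2209, Rational(-13, 3)) = Rational(6614, 3)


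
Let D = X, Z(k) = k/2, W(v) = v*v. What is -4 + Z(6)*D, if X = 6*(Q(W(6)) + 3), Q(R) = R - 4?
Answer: 626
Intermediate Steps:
W(v) = v²
Q(R) = -4 + R
Z(k) = k/2 (Z(k) = k*(½) = k/2)
X = 210 (X = 6*((-4 + 6²) + 3) = 6*((-4 + 36) + 3) = 6*(32 + 3) = 6*35 = 210)
D = 210
-4 + Z(6)*D = -4 + ((½)*6)*210 = -4 + 3*210 = -4 + 630 = 626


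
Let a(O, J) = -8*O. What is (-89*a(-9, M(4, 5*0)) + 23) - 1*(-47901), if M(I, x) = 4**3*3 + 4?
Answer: 41516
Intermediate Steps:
M(I, x) = 196 (M(I, x) = 64*3 + 4 = 192 + 4 = 196)
(-89*a(-9, M(4, 5*0)) + 23) - 1*(-47901) = (-(-712)*(-9) + 23) - 1*(-47901) = (-89*72 + 23) + 47901 = (-6408 + 23) + 47901 = -6385 + 47901 = 41516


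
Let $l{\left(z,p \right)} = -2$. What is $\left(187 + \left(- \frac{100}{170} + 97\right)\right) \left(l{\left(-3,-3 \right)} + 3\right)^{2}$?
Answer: $\frac{4818}{17} \approx 283.41$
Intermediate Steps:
$\left(187 + \left(- \frac{100}{170} + 97\right)\right) \left(l{\left(-3,-3 \right)} + 3\right)^{2} = \left(187 + \left(- \frac{100}{170} + 97\right)\right) \left(-2 + 3\right)^{2} = \left(187 + \left(\left(-100\right) \frac{1}{170} + 97\right)\right) 1^{2} = \left(187 + \left(- \frac{10}{17} + 97\right)\right) 1 = \left(187 + \frac{1639}{17}\right) 1 = \frac{4818}{17} \cdot 1 = \frac{4818}{17}$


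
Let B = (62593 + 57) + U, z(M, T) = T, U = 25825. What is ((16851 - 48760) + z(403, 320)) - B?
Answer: -120064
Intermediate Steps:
B = 88475 (B = (62593 + 57) + 25825 = 62650 + 25825 = 88475)
((16851 - 48760) + z(403, 320)) - B = ((16851 - 48760) + 320) - 1*88475 = (-31909 + 320) - 88475 = -31589 - 88475 = -120064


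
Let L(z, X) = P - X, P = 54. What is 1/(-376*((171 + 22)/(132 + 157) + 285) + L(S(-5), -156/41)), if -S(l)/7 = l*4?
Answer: -11849/1272029198 ≈ -9.3150e-6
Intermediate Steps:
S(l) = -28*l (S(l) = -7*l*4 = -28*l)
L(z, X) = 54 - X
1/(-376*((171 + 22)/(132 + 157) + 285) + L(S(-5), -156/41)) = 1/(-376*((171 + 22)/(132 + 157) + 285) + (54 - (-156)/41)) = 1/(-376*(193/289 + 285) + (54 - (-156)/41)) = 1/(-376*(193*(1/289) + 285) + (54 - 1*(-156/41))) = 1/(-376*(193/289 + 285) + (54 + 156/41)) = 1/(-376*82558/289 + 2370/41) = 1/(-31041808/289 + 2370/41) = 1/(-1272029198/11849) = -11849/1272029198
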